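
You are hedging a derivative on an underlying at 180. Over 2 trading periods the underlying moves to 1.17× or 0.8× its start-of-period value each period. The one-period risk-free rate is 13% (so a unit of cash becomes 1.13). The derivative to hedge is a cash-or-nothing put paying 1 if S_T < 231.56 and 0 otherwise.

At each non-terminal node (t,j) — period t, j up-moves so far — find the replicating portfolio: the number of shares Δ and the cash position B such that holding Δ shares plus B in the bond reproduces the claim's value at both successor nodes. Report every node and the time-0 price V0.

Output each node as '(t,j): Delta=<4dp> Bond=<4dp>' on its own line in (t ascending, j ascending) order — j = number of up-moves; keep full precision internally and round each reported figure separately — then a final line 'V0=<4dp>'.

(0,0): Delta=-0.0119 Bond=2.2934
(1,0): Delta=0.0000 Bond=0.8850
(1,1): Delta=-0.0128 Bond=2.7984
V0=0.1602

The replicating-portfolio and risk-neutral prices coincide; use p* = (1.13−0.8)/(1.17−0.8) = 0.8919 for the latter.
At expiry t=2: V(2,0)=1.0000, V(2,1)=1.0000, V(2,2)=0.0000
Node (1,0) S=144.0000: V=(p*·1.0000+(1−p*)·1.0000)/1.13=0.8850; Δ=(1.0000−1.0000)/(168.4800−115.2000)=0.0000; B=V−Δ·S=0.8850
Node (1,1) S=210.6000: V=(p*·0.0000+(1−p*)·1.0000)/1.13=0.0957; Δ=(0.0000−1.0000)/(246.4020−168.4800)=-0.0128; B=V−Δ·S=2.7984
Node (0,0) S=180.0000: V=(p*·0.0957+(1−p*)·0.8850)/1.13=0.1602; Δ=(0.0957−0.8850)/(210.6000−144.0000)=-0.0119; B=V−Δ·S=2.2934
Check: Δ(0,0)·S0 + B(0,0) = 0.1602 = V0.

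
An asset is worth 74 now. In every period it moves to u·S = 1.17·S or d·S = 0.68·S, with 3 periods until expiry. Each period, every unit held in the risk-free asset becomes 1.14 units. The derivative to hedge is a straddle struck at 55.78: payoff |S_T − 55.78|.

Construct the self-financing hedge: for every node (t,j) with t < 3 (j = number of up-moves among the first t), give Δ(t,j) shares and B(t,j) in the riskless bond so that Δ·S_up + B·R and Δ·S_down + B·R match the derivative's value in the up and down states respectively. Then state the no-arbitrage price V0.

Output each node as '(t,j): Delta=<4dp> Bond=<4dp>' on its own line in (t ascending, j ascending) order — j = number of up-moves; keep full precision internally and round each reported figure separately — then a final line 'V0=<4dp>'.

Under the risk-neutral measure, an up-move has probability p* = (R−d)/(u−d) = 0.9388 and values discount at R = 1.14.
Terminal payoffs: V(3,0)=32.5120, V(3,1)=15.7454, V(3,2)=13.1030, V(3,3)=62.7394
  t=2,j=0: stock 34.2176 → up 40.0346 (V=15.7454), down 23.2680 (V=32.5120). Price 14.7122; hedge Δ=-1.0000, bond B=48.9298.
  t=2,j=1: stock 58.8744 → up 68.8830 (V=13.1030), down 40.0346 (V=15.7454). Price 11.6358; hedge Δ=-0.0916, bond B=17.0284.
  t=2,j=2: stock 101.2986 → up 118.5194 (V=62.7394), down 68.8830 (V=13.1030). Price 52.3688; hedge Δ=1.0000, bond B=-48.9298.
  t=1,j=0: stock 50.3200 → up 58.8744 (V=11.6358), down 34.2176 (V=14.7122). Price 10.3721; hedge Δ=-0.1248, bond B=16.6505.
  t=1,j=1: stock 86.5800 → up 101.2986 (V=52.3688), down 58.8744 (V=11.6358). Price 43.7499; hedge Δ=0.9601, bond B=-39.3786.
  t=0,j=0: stock 74.0000 → up 86.5800 (V=43.7499), down 50.3200 (V=10.3721). Price 36.5846; hedge Δ=0.9205, bond B=-31.5335.
Self-financing check: at every node Δ·S+B equals the discounted successor values.

(0,0): Delta=0.9205 Bond=-31.5335
(1,0): Delta=-0.1248 Bond=16.6505
(1,1): Delta=0.9601 Bond=-39.3786
(2,0): Delta=-1.0000 Bond=48.9298
(2,1): Delta=-0.0916 Bond=17.0284
(2,2): Delta=1.0000 Bond=-48.9298
V0=36.5846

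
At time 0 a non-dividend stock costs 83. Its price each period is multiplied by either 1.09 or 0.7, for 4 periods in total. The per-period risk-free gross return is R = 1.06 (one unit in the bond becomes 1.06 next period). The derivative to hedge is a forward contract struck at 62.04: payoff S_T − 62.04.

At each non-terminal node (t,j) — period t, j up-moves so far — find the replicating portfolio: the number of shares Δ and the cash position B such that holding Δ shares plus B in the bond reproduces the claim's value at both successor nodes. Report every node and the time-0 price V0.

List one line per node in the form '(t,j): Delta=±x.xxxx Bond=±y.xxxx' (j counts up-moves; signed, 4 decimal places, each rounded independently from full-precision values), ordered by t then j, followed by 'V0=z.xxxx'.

Since d<R<u, set p* = (R−d)/(u−d) = 0.9231; price each node as the discounted p*-expectation of its children.
Terminal payoffs: V(4,0)=-42.1117, V(4,1)=-31.0088, V(4,2)=-13.7200, V(4,3)=13.2012, V(4,4)=55.1213
Node (3,0) S=28.4690: V=(p*·-31.0088+(1−p*)·-42.1117)/1.06=-30.0593; Δ=(-31.0088−-42.1117)/(31.0312−19.9283)=1.0000; B=V−Δ·S=-58.5283
Node (3,1) S=44.3303: V=(p*·-13.7200+(1−p*)·-31.0088)/1.06=-14.1980; Δ=(-13.7200−-31.0088)/(48.3200−31.0312)=1.0000; B=V−Δ·S=-58.5283
Node (3,2) S=69.0286: V=(p*·13.2012+(1−p*)·-13.7200)/1.06=10.5003; Δ=(13.2012−-13.7200)/(75.2412−48.3200)=1.0000; B=V−Δ·S=-58.5283
Node (3,3) S=107.4874: V=(p*·55.1213+(1−p*)·13.2012)/1.06=48.9591; Δ=(55.1213−13.2012)/(117.1613−75.2412)=1.0000; B=V−Δ·S=-58.5283
Node (2,0) S=40.6700: V=(p*·-14.1980+(1−p*)·-30.0593)/1.06=-14.5454; Δ=(-14.1980−-30.0593)/(44.3303−28.4690)=1.0000; B=V−Δ·S=-55.2154
Node (2,1) S=63.3290: V=(p*·10.5003+(1−p*)·-14.1980)/1.06=8.1136; Δ=(10.5003−-14.1980)/(69.0286−44.3303)=1.0000; B=V−Δ·S=-55.2154
Node (2,2) S=98.6123: V=(p*·48.9591+(1−p*)·10.5003)/1.06=43.3969; Δ=(48.9591−10.5003)/(107.4874−69.0286)=1.0000; B=V−Δ·S=-55.2154
Node (1,0) S=58.1000: V=(p*·8.1136+(1−p*)·-14.5454)/1.06=6.0100; Δ=(8.1136−-14.5454)/(63.3290−40.6700)=1.0000; B=V−Δ·S=-52.0900
Node (1,1) S=90.4700: V=(p*·43.3969+(1−p*)·8.1136)/1.06=38.3800; Δ=(43.3969−8.1136)/(98.6123−63.3290)=1.0000; B=V−Δ·S=-52.0900
Node (0,0) S=83.0000: V=(p*·38.3800+(1−p*)·6.0100)/1.06=33.8585; Δ=(38.3800−6.0100)/(90.4700−58.1000)=1.0000; B=V−Δ·S=-49.1415
Self-financing check: at every node Δ·S+B equals the discounted successor values.

(0,0): Delta=1.0000 Bond=-49.1415
(1,0): Delta=1.0000 Bond=-52.0900
(1,1): Delta=1.0000 Bond=-52.0900
(2,0): Delta=1.0000 Bond=-55.2154
(2,1): Delta=1.0000 Bond=-55.2154
(2,2): Delta=1.0000 Bond=-55.2154
(3,0): Delta=1.0000 Bond=-58.5283
(3,1): Delta=1.0000 Bond=-58.5283
(3,2): Delta=1.0000 Bond=-58.5283
(3,3): Delta=1.0000 Bond=-58.5283
V0=33.8585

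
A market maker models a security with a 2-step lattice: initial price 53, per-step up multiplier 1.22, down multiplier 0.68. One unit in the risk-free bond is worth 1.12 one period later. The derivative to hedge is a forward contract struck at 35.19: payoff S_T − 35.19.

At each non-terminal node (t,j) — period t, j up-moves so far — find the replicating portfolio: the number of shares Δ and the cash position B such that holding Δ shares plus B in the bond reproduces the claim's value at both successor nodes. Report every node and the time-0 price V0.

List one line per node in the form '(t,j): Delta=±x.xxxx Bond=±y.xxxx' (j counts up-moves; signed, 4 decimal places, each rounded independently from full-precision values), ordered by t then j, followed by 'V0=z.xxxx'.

Risk-neutral probability p* = (R−d)/(u−d) = (1.12−0.68)/(1.22−0.68) = 0.8148.
Payoff layer (t=2): V(2,0)=-10.6828, V(2,1)=8.7788, V(2,2)=43.6952
(1,0): S=36.0400. Δ = (V_up−V_dn)/(S_up−S_dn) = (8.7788−-10.6828)/(43.9688−24.5072) = 1.0000. V = [p*·8.7788 + (1−p*)·-10.6828]/1.12 = 4.6204. B = V − Δ·S = -31.4196.
(1,1): S=64.6600. Δ = (V_up−V_dn)/(S_up−S_dn) = (43.6952−8.7788)/(78.8852−43.9688) = 1.0000. V = [p*·43.6952 + (1−p*)·8.7788]/1.12 = 33.2404. B = V − Δ·S = -31.4196.
(0,0): S=53.0000. Δ = (V_up−V_dn)/(S_up−S_dn) = (33.2404−4.6204)/(64.6600−36.0400) = 1.0000. V = [p*·33.2404 + (1−p*)·4.6204]/1.12 = 24.9467. B = V − Δ·S = -28.0533.
Each (Δ,B) replicates both successor values, so the strategy is self-financing and V0 is arbitrage-free.

(0,0): Delta=1.0000 Bond=-28.0533
(1,0): Delta=1.0000 Bond=-31.4196
(1,1): Delta=1.0000 Bond=-31.4196
V0=24.9467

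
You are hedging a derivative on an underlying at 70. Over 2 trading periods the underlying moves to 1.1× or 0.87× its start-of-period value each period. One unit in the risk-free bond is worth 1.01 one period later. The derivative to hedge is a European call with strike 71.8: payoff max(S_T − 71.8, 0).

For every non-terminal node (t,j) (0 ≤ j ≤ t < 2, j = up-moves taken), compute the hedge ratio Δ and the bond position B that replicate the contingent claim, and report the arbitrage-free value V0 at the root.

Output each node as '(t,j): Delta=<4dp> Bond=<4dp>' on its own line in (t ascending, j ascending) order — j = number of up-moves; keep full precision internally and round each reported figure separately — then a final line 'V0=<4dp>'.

Since d<R<u, set p* = (R−d)/(u−d) = 0.6087; price each node as the discounted p*-expectation of its children.
Terminal values V(2,·): V(2,0)=0.0000, V(2,1)=0.0000, V(2,2)=12.9000
Node (1,0) S=60.9000: V=(p*·0.0000+(1−p*)·0.0000)/1.01=0.0000; Δ=(0.0000−0.0000)/(66.9900−52.9830)=0.0000; B=V−Δ·S=0.0000
Node (1,1) S=77.0000: V=(p*·12.9000+(1−p*)·0.0000)/1.01=7.7744; Δ=(12.9000−0.0000)/(84.7000−66.9900)=0.7284; B=V−Δ·S=-48.3125
Node (0,0) S=70.0000: V=(p*·7.7744+(1−p*)·0.0000)/1.01=4.6854; Δ=(7.7744−0.0000)/(77.0000−60.9000)=0.4829; B=V−Δ·S=-29.1165
Check: Δ(0,0)·S0 + B(0,0) = 4.6854 = V0.

(0,0): Delta=0.4829 Bond=-29.1165
(1,0): Delta=0.0000 Bond=0.0000
(1,1): Delta=0.7284 Bond=-48.3125
V0=4.6854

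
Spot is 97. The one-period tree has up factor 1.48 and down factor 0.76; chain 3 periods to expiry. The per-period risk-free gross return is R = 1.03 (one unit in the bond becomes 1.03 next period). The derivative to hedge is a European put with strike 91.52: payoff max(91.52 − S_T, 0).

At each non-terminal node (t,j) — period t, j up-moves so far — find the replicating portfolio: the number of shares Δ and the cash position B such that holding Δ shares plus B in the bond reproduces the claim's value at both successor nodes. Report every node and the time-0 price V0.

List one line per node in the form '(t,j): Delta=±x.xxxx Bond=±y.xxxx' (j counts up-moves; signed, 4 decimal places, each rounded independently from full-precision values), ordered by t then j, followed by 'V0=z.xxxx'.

Since d<R<u, set p* = (R−d)/(u−d) = 0.3750; price each node as the discounted p*-expectation of its children.
Terminal values V(3,·): V(3,0)=48.9393, V(3,1)=8.5997, V(3,2)=0.0000, V(3,3)=0.0000
  t=2,j=0: stock 56.0272 → up 82.9203 (V=8.5997), down 42.5807 (V=48.9393). Price 32.8272; hedge Δ=-1.0000, bond B=88.8544.
  t=2,j=1: stock 109.1056 → up 161.4763 (V=0.0000), down 82.9203 (V=8.5997). Price 5.2183; hedge Δ=-0.1095, bond B=17.1624.
  t=2,j=2: stock 212.4688 → up 314.4538 (V=0.0000), down 161.4763 (V=0.0000). Price 0.0000; hedge Δ=0.0000, bond B=0.0000.
  t=1,j=0: stock 73.7200 → up 109.1056 (V=5.2183), down 56.0272 (V=32.8272). Price 21.8193; hedge Δ=-0.5202, bond B=60.1649.
  t=1,j=1: stock 143.5600 → up 212.4688 (V=0.0000), down 109.1056 (V=5.2183). Price 3.1664; hedge Δ=-0.0505, bond B=10.4141.
  t=0,j=0: stock 97.0000 → up 143.5600 (V=3.1664), down 73.7200 (V=21.8193). Price 14.3927; hedge Δ=-0.2671, bond B=40.2994.
Check: Δ(0,0)·S0 + B(0,0) = 14.3927 = V0.

(0,0): Delta=-0.2671 Bond=40.2994
(1,0): Delta=-0.5202 Bond=60.1649
(1,1): Delta=-0.0505 Bond=10.4141
(2,0): Delta=-1.0000 Bond=88.8544
(2,1): Delta=-0.1095 Bond=17.1624
(2,2): Delta=0.0000 Bond=0.0000
V0=14.3927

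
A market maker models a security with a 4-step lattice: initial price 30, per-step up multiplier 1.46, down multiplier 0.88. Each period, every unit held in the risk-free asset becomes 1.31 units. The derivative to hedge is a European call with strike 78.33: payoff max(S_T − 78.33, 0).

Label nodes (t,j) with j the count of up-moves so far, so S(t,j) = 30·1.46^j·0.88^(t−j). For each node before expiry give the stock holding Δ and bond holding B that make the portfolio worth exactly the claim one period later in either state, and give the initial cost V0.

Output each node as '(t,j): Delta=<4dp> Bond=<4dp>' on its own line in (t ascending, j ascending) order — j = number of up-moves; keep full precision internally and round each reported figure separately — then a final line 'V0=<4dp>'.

(0,0): Delta=0.6059 Bond=-11.6799
(1,0): Delta=0.0801 Bond=-1.4209
(1,1): Delta=0.7164 Bond=-20.1425
(2,0): Delta=0.0000 Bond=0.0000
(2,1): Delta=0.0970 Bond=-2.5107
(2,2): Delta=0.8467 Bond=-34.7155
(3,0): Delta=0.0000 Bond=0.0000
(3,1): Delta=0.0000 Bond=0.0000
(3,2): Delta=0.1174 Bond=-4.4364
(3,3): Delta=1.0000 Bond=-59.7939
V0=6.4962

Since d<R<u, set p* = (R−d)/(u−d) = 0.7414; price each node as the discounted p*-expectation of its children.
Terminal values V(4,·): V(4,0)=0.0000, V(4,1)=0.0000, V(4,2)=0.0000, V(4,3)=3.8304, V(4,4)=57.9816
  t=3,j=0: stock 20.4442 → up 29.8485 (V=0.0000), down 17.9909 (V=0.0000). Price 0.0000; hedge Δ=0.0000, bond B=0.0000.
  t=3,j=1: stock 33.9187 → up 49.5213 (V=0.0000), down 29.8485 (V=0.0000). Price 0.0000; hedge Δ=0.0000, bond B=0.0000.
  t=3,j=2: stock 56.2742 → up 82.1604 (V=3.8304), down 49.5213 (V=0.0000). Price 2.1678; hedge Δ=0.1174, bond B=-4.4364.
  t=3,j=3: stock 93.3641 → up 136.3116 (V=57.9816), down 82.1604 (V=3.8304). Price 33.5702; hedge Δ=1.0000, bond B=-59.7939.
  t=2,j=0: stock 23.2320 → up 33.9187 (V=0.0000), down 20.4442 (V=0.0000). Price 0.0000; hedge Δ=0.0000, bond B=0.0000.
  t=2,j=1: stock 38.5440 → up 56.2742 (V=2.1678), down 33.9187 (V=0.0000). Price 1.2268; hedge Δ=0.0970, bond B=-2.5107.
  t=2,j=2: stock 63.9480 → up 93.3641 (V=33.5702), down 56.2742 (V=2.1678). Price 19.4266; hedge Δ=0.8467, bond B=-34.7155.
  t=1,j=0: stock 26.4000 → up 38.5440 (V=1.2268), down 23.2320 (V=0.0000). Price 0.6943; hedge Δ=0.0801, bond B=-1.4209.
  t=1,j=1: stock 43.8000 → up 63.9480 (V=19.4266), down 38.5440 (V=1.2268). Price 11.2365; hedge Δ=0.7164, bond B=-20.1425.
  t=0,j=0: stock 30.0000 → up 43.8000 (V=11.2365), down 26.4000 (V=0.6943). Price 6.4962; hedge Δ=0.6059, bond B=-11.6799.
Check: Δ(0,0)·S0 + B(0,0) = 6.4962 = V0.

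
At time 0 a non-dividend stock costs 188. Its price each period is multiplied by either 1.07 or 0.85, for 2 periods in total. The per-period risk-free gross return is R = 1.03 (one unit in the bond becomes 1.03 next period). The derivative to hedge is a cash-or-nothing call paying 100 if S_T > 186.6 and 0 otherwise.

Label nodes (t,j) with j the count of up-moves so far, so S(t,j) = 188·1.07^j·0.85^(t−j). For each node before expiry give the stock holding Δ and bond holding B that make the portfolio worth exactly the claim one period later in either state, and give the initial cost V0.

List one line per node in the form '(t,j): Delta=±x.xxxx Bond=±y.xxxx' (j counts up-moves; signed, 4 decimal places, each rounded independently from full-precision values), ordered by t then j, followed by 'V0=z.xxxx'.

(0,0): Delta=1.9206 Bond=-297.9694
(1,0): Delta=0.0000 Bond=0.0000
(1,1): Delta=2.2596 Bond=-375.1103
V0=63.0994

Since d<R<u, set p* = (R−d)/(u−d) = 0.8182; price each node as the discounted p*-expectation of its children.
Terminal values V(2,·): V(2,0)=0.0000, V(2,1)=0.0000, V(2,2)=100.0000
(1,0): S=159.8000. Δ = (V_up−V_dn)/(S_up−S_dn) = (0.0000−0.0000)/(170.9860−135.8300) = 0.0000. V = [p*·0.0000 + (1−p*)·0.0000]/1.03 = 0.0000. B = V − Δ·S = 0.0000.
(1,1): S=201.1600. Δ = (V_up−V_dn)/(S_up−S_dn) = (100.0000−0.0000)/(215.2412−170.9860) = 2.2596. V = [p*·100.0000 + (1−p*)·0.0000]/1.03 = 79.4351. B = V − Δ·S = -375.1103.
(0,0): S=188.0000. Δ = (V_up−V_dn)/(S_up−S_dn) = (79.4351−0.0000)/(201.1600−159.8000) = 1.9206. V = [p*·79.4351 + (1−p*)·0.0000]/1.03 = 63.0994. B = V − Δ·S = -297.9694.
Each (Δ,B) replicates both successor values, so the strategy is self-financing and V0 is arbitrage-free.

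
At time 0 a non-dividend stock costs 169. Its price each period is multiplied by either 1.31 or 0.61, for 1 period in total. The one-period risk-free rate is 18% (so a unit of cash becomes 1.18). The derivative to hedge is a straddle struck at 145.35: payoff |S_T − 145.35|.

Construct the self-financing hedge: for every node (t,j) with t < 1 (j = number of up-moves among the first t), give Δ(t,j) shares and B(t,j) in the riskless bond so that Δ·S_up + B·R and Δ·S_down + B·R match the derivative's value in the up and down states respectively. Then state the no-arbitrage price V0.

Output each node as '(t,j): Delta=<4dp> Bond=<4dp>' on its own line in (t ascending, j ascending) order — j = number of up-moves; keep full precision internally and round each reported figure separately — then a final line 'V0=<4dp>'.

Under the risk-neutral measure, an up-move has probability p* = (R−d)/(u−d) = 0.8143 and values discount at R = 1.18.
At expiry t=1: V(1,0)=42.2600, V(1,1)=76.0400
  t=0,j=0: stock 169.0000 → up 221.3900 (V=76.0400), down 103.0900 (V=42.2600). Price 59.1242; hedge Δ=0.2855, bond B=10.8671.
Each (Δ,B) replicates both successor values, so the strategy is self-financing and V0 is arbitrage-free.

(0,0): Delta=0.2855 Bond=10.8671
V0=59.1242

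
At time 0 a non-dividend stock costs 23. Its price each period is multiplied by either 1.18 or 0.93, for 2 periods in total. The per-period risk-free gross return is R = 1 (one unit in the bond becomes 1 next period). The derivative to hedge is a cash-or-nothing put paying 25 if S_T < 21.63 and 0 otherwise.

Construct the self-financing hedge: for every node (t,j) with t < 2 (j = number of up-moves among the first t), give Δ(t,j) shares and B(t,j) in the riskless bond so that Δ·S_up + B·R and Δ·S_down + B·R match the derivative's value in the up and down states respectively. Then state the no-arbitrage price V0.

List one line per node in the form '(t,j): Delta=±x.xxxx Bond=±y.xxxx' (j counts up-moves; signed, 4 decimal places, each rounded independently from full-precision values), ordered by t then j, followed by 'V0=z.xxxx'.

Since d<R<u, set p* = (R−d)/(u−d) = 0.2800; price each node as the discounted p*-expectation of its children.
Terminal values V(2,·): V(2,0)=25.0000, V(2,1)=0.0000, V(2,2)=0.0000
(1,0): S=21.3900. Δ = (V_up−V_dn)/(S_up−S_dn) = (0.0000−25.0000)/(25.2402−19.8927) = -4.6751. V = [p*·0.0000 + (1−p*)·25.0000]/1 = 18.0000. B = V − Δ·S = 118.0000.
(1,1): S=27.1400. Δ = (V_up−V_dn)/(S_up−S_dn) = (0.0000−0.0000)/(32.0252−25.2402) = 0.0000. V = [p*·0.0000 + (1−p*)·0.0000]/1 = 0.0000. B = V − Δ·S = 0.0000.
(0,0): S=23.0000. Δ = (V_up−V_dn)/(S_up−S_dn) = (0.0000−18.0000)/(27.1400−21.3900) = -3.1304. V = [p*·0.0000 + (1−p*)·18.0000]/1 = 12.9600. B = V − Δ·S = 84.9600.
Root portfolio cost Δ·23+B reproduces V0=12.9600.

(0,0): Delta=-3.1304 Bond=84.9600
(1,0): Delta=-4.6751 Bond=118.0000
(1,1): Delta=0.0000 Bond=0.0000
V0=12.9600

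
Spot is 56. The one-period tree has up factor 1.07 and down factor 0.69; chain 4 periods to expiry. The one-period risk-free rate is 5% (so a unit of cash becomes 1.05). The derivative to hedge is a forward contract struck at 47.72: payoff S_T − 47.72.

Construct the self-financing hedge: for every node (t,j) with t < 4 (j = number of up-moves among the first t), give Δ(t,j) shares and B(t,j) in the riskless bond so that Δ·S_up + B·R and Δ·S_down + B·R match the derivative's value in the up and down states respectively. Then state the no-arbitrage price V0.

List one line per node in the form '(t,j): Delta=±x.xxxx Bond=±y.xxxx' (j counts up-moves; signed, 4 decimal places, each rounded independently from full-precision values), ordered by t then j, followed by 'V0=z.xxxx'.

No-arbitrage ⇒ martingale measure with p* = (R−d)/(u−d) = 0.9474.
Terminal payoffs: V(4,0)=-35.0264, V(4,1)=-28.0357, V(4,2)=-17.1951, V(4,3)=-0.3843, V(4,4)=25.6846
  t=3,j=0: stock 18.3965 → up 19.6843 (V=-28.0357), down 12.6936 (V=-35.0264). Price -27.0511; hedge Δ=1.0000, bond B=-45.4476.
  t=3,j=1: stock 28.5279 → up 30.5249 (V=-17.1951), down 19.6843 (V=-28.0357). Price -16.9197; hedge Δ=1.0000, bond B=-45.4476.
  t=3,j=2: stock 44.2389 → up 47.3357 (V=-0.3843), down 30.5249 (V=-17.1951). Price -1.2087; hedge Δ=1.0000, bond B=-45.4476.
  t=3,j=3: stock 68.6024 → up 73.4046 (V=25.6846), down 47.3357 (V=-0.3843). Price 23.1548; hedge Δ=1.0000, bond B=-45.4476.
  t=2,j=0: stock 26.6616 → up 28.5279 (V=-16.9197), down 18.3965 (V=-27.0511). Price -16.6218; hedge Δ=1.0000, bond B=-43.2834.
  t=2,j=1: stock 41.3448 → up 44.2389 (V=-1.2087), down 28.5279 (V=-16.9197). Price -1.9386; hedge Δ=1.0000, bond B=-43.2834.
  t=2,j=2: stock 64.1144 → up 68.6024 (V=23.1548), down 44.2389 (V=-1.2087). Price 20.8310; hedge Δ=1.0000, bond B=-43.2834.
  t=1,j=0: stock 38.6400 → up 41.3448 (V=-1.9386), down 26.6616 (V=-16.6218). Price -2.5823; hedge Δ=1.0000, bond B=-41.2223.
  t=1,j=1: stock 59.9200 → up 64.1144 (V=20.8310), down 41.3448 (V=-1.9386). Price 18.6977; hedge Δ=1.0000, bond B=-41.2223.
  t=0,j=0: stock 56.0000 → up 59.9200 (V=18.6977), down 38.6400 (V=-2.5823). Price 16.7406; hedge Δ=1.0000, bond B=-39.2594.
The time-0 hedge costs 16.7406, which is the no-arbitrage price.

(0,0): Delta=1.0000 Bond=-39.2594
(1,0): Delta=1.0000 Bond=-41.2223
(1,1): Delta=1.0000 Bond=-41.2223
(2,0): Delta=1.0000 Bond=-43.2834
(2,1): Delta=1.0000 Bond=-43.2834
(2,2): Delta=1.0000 Bond=-43.2834
(3,0): Delta=1.0000 Bond=-45.4476
(3,1): Delta=1.0000 Bond=-45.4476
(3,2): Delta=1.0000 Bond=-45.4476
(3,3): Delta=1.0000 Bond=-45.4476
V0=16.7406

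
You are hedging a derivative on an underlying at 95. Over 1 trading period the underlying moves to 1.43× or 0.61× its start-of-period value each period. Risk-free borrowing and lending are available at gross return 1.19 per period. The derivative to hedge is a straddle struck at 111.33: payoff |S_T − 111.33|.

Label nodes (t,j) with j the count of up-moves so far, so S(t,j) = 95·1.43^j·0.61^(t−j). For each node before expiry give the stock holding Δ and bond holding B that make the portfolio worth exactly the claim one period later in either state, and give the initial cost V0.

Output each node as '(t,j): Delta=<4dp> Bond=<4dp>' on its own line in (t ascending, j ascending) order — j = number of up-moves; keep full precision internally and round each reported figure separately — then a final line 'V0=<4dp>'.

Risk-neutral probability p* = (R−d)/(u−d) = (1.19−0.61)/(1.43−0.61) = 0.7073.
Payoff layer (t=1): V(1,0)=53.3800, V(1,1)=24.5200
  t=0,j=0: stock 95.0000 → up 135.8500 (V=24.5200), down 57.9500 (V=53.3800). Price 27.7032; hedge Δ=-0.3705, bond B=62.8983.
Each (Δ,B) replicates both successor values, so the strategy is self-financing and V0 is arbitrage-free.

(0,0): Delta=-0.3705 Bond=62.8983
V0=27.7032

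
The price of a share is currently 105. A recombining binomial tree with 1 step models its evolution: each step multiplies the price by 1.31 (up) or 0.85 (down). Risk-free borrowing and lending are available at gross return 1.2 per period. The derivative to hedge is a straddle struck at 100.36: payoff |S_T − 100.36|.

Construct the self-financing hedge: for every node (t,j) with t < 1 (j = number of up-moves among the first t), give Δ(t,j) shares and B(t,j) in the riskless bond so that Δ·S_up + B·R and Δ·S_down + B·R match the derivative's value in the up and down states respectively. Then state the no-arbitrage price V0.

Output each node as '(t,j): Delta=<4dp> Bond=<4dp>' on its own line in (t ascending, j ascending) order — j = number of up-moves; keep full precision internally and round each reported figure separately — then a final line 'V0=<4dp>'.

(0,0): Delta=0.5400 Bond=-30.9011
V0=25.7946

Under the risk-neutral measure, an up-move has probability p* = (R−d)/(u−d) = 0.7609 and values discount at R = 1.2.
Terminal values V(1,·): V(1,0)=11.1100, V(1,1)=37.1900
(0,0): S=105.0000. Δ = (V_up−V_dn)/(S_up−S_dn) = (37.1900−11.1100)/(137.5500−89.2500) = 0.5400. V = [p*·37.1900 + (1−p*)·11.1100]/1.2 = 25.7946. B = V − Δ·S = -30.9011.
Root portfolio cost Δ·105+B reproduces V0=25.7946.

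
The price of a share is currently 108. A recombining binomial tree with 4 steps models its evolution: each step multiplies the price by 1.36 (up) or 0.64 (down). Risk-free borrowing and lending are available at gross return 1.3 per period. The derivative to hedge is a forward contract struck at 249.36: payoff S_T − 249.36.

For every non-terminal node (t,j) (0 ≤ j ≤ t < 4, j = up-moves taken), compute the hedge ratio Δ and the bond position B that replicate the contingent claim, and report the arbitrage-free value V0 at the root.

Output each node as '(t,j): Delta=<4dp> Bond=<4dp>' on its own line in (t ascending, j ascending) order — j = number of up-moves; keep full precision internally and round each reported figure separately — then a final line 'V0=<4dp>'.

The replicating-portfolio and risk-neutral prices coincide; use p* = (1.3−0.64)/(1.36−0.64) = 0.9167 for the latter.
Payoff layer (t=4): V(4,0)=-231.2406, V(4,1)=-210.8563, V(4,2)=-167.5396, V(4,3)=-75.4917, V(4,4)=120.1102
(3,0): S=28.3116. Δ = (V_up−V_dn)/(S_up−S_dn) = (-210.8563−-231.2406)/(38.5037−18.1194) = 1.0000. V = [p*·-210.8563 + (1−p*)·-231.2406]/1.3 = -163.5038. B = V − Δ·S = -191.8154.
(3,1): S=60.1620. Δ = (V_up−V_dn)/(S_up−S_dn) = (-167.5396−-210.8563)/(81.8204−38.5037) = 1.0000. V = [p*·-167.5396 + (1−p*)·-210.8563]/1.3 = -131.6533. B = V − Δ·S = -191.8154.
(3,2): S=127.8444. Δ = (V_up−V_dn)/(S_up−S_dn) = (-75.4917−-167.5396)/(173.8683−81.8204) = 1.0000. V = [p*·-75.4917 + (1−p*)·-167.5396]/1.3 = -63.9710. B = V − Δ·S = -191.8154.
(3,3): S=271.6692. Δ = (V_up−V_dn)/(S_up−S_dn) = (120.1102−-75.4917)/(369.4702−173.8683) = 1.0000. V = [p*·120.1102 + (1−p*)·-75.4917]/1.3 = 79.8539. B = V − Δ·S = -191.8154.
(2,0): S=44.2368. Δ = (V_up−V_dn)/(S_up−S_dn) = (-131.6533−-163.5038)/(60.1620−28.3116) = 1.0000. V = [p*·-131.6533 + (1−p*)·-163.5038]/1.3 = -103.3135. B = V − Δ·S = -147.5503.
(2,1): S=94.0032. Δ = (V_up−V_dn)/(S_up−S_dn) = (-63.9710−-131.6533)/(127.8444−60.1620) = 1.0000. V = [p*·-63.9710 + (1−p*)·-131.6533]/1.3 = -53.5471. B = V − Δ·S = -147.5503.
(2,2): S=199.7568. Δ = (V_up−V_dn)/(S_up−S_dn) = (79.8539−-63.9710)/(271.6692−127.8444) = 1.0000. V = [p*·79.8539 + (1−p*)·-63.9710]/1.3 = 52.2065. B = V − Δ·S = -147.5503.
(1,0): S=69.1200. Δ = (V_up−V_dn)/(S_up−S_dn) = (-53.5471−-103.3135)/(94.0032−44.2368) = 1.0000. V = [p*·-53.5471 + (1−p*)·-103.3135]/1.3 = -44.3802. B = V − Δ·S = -113.5002.
(1,1): S=146.8800. Δ = (V_up−V_dn)/(S_up−S_dn) = (52.2065−-53.5471)/(199.7568−94.0032) = 1.0000. V = [p*·52.2065 + (1−p*)·-53.5471]/1.3 = 33.3798. B = V − Δ·S = -113.5002.
(0,0): S=108.0000. Δ = (V_up−V_dn)/(S_up−S_dn) = (33.3798−-44.3802)/(146.8800−69.1200) = 1.0000. V = [p*·33.3798 + (1−p*)·-44.3802]/1.3 = 20.6921. B = V − Δ·S = -87.3079.
Root portfolio cost Δ·108+B reproduces V0=20.6921.

(0,0): Delta=1.0000 Bond=-87.3079
(1,0): Delta=1.0000 Bond=-113.5002
(1,1): Delta=1.0000 Bond=-113.5002
(2,0): Delta=1.0000 Bond=-147.5503
(2,1): Delta=1.0000 Bond=-147.5503
(2,2): Delta=1.0000 Bond=-147.5503
(3,0): Delta=1.0000 Bond=-191.8154
(3,1): Delta=1.0000 Bond=-191.8154
(3,2): Delta=1.0000 Bond=-191.8154
(3,3): Delta=1.0000 Bond=-191.8154
V0=20.6921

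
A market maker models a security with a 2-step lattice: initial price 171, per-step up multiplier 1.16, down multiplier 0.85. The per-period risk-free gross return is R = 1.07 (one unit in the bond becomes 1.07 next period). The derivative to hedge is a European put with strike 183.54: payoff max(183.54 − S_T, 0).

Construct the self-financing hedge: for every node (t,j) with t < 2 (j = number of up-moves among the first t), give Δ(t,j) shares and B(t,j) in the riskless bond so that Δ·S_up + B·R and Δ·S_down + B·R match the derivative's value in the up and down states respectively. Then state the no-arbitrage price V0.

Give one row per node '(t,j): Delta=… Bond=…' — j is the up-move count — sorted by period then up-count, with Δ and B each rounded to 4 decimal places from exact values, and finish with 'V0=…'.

(0,0): Delta=-0.4175 Bond=81.1809
(1,0): Delta=-1.0000 Bond=171.5327
(1,1): Delta=-0.2429 Bond=52.2262
V0=9.7917

No-arbitrage ⇒ martingale measure with p* = (R−d)/(u−d) = 0.7097.
At expiry t=2: V(2,0)=59.9925, V(2,1)=14.9340, V(2,2)=0.0000
(1,0): S=145.3500. Δ = (V_up−V_dn)/(S_up−S_dn) = (14.9340−59.9925)/(168.6060−123.5475) = -1.0000. V = [p*·14.9340 + (1−p*)·59.9925]/1.07 = 26.1827. B = V − Δ·S = 171.5327.
(1,1): S=198.3600. Δ = (V_up−V_dn)/(S_up−S_dn) = (0.0000−14.9340)/(230.0976−168.6060) = -0.2429. V = [p*·0.0000 + (1−p*)·14.9340]/1.07 = 4.0520. B = V − Δ·S = 52.2262.
(0,0): S=171.0000. Δ = (V_up−V_dn)/(S_up−S_dn) = (4.0520−26.1827)/(198.3600−145.3500) = -0.4175. V = [p*·4.0520 + (1−p*)·26.1827]/1.07 = 9.7917. B = V − Δ·S = 81.1809.
Each (Δ,B) replicates both successor values, so the strategy is self-financing and V0 is arbitrage-free.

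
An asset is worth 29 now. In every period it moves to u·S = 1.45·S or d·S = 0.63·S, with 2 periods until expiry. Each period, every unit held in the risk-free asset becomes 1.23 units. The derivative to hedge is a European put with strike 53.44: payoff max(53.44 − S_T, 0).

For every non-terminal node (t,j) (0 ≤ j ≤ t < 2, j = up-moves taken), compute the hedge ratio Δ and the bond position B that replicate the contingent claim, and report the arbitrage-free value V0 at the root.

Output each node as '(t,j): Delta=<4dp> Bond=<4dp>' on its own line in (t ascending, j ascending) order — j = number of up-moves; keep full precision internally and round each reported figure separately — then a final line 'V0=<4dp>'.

No-arbitrage ⇒ martingale measure with p* = (R−d)/(u−d) = 0.7317.
At expiry t=2: V(2,0)=41.9299, V(2,1)=26.9485, V(2,2)=0.0000
Node (1,0) S=18.2700: V=(p*·26.9485+(1−p*)·41.9299)/1.23=25.1772; Δ=(26.9485−41.9299)/(26.4915−11.5101)=-1.0000; B=V−Δ·S=43.4472
Node (1,1) S=42.0500: V=(p*·0.0000+(1−p*)·26.9485)/1.23=5.8781; Δ=(0.0000−26.9485)/(60.9725−26.4915)=-0.7815; B=V−Δ·S=38.7421
Node (0,0) S=29.0000: V=(p*·5.8781+(1−p*)·25.1772)/1.23=8.9885; Δ=(5.8781−25.1772)/(42.0500−18.2700)=-0.8116; B=V−Δ·S=32.5240
Root portfolio cost Δ·29+B reproduces V0=8.9885.

(0,0): Delta=-0.8116 Bond=32.5240
(1,0): Delta=-1.0000 Bond=43.4472
(1,1): Delta=-0.7815 Bond=38.7421
V0=8.9885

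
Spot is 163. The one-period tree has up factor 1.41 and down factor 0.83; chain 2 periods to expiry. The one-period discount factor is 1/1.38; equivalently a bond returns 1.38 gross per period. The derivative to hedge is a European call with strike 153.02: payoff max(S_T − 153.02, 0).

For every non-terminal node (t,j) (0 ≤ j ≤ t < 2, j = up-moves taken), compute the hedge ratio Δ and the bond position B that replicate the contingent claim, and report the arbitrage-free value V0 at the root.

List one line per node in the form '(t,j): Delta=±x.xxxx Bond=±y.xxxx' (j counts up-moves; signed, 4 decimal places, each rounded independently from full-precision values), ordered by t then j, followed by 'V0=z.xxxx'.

(0,0): Delta=0.9839 Bond=-77.6615
(1,0): Delta=0.4809 Bond=-39.1345
(1,1): Delta=1.0000 Bond=-110.8841
V0=82.7065

No-arbitrage ⇒ martingale measure with p* = (R−d)/(u−d) = 0.9483.
Terminal values V(2,·): V(2,0)=0.0000, V(2,1)=37.7389, V(2,2)=171.0403
(1,0): S=135.2900. Δ = (V_up−V_dn)/(S_up−S_dn) = (37.7389−0.0000)/(190.7589−112.2907) = 0.4809. V = [p*·37.7389 + (1−p*)·0.0000]/1.38 = 25.9325. B = V − Δ·S = -39.1345.
(1,1): S=229.8300. Δ = (V_up−V_dn)/(S_up−S_dn) = (171.0403−37.7389)/(324.0603−190.7589) = 1.0000. V = [p*·171.0403 + (1−p*)·37.7389]/1.38 = 118.9459. B = V − Δ·S = -110.8841.
(0,0): S=163.0000. Δ = (V_up−V_dn)/(S_up−S_dn) = (118.9459−25.9325)/(229.8300−135.2900) = 0.9839. V = [p*·118.9459 + (1−p*)·25.9325]/1.38 = 82.7065. B = V − Δ·S = -77.6615.
Check: Δ(0,0)·S0 + B(0,0) = 82.7065 = V0.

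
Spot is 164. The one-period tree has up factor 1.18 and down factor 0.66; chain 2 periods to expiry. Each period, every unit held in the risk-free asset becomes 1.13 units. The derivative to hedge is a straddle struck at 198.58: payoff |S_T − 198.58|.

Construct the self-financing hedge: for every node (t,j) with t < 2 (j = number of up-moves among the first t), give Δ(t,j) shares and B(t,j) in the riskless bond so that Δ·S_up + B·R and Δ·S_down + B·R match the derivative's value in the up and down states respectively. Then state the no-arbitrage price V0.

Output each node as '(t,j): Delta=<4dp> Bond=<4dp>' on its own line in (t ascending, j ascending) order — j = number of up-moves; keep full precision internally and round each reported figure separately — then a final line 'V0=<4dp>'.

(0,0): Delta=-0.4415 Bond=102.0190
(1,0): Delta=-1.0000 Bond=175.7345
(1,1): Delta=-0.4083 Bond=108.8503
V0=29.6145

Under the risk-neutral measure, an up-move has probability p* = (R−d)/(u−d) = 0.9038 and values discount at R = 1.13.
At expiry t=2: V(2,0)=127.1416, V(2,1)=70.8568, V(2,2)=29.7736
  t=1,j=0: stock 108.2400 → up 127.7232 (V=70.8568), down 71.4384 (V=127.1416). Price 67.4945; hedge Δ=-1.0000, bond B=175.7345.
  t=1,j=1: stock 193.5200 → up 228.3536 (V=29.7736), down 127.7232 (V=70.8568). Price 29.8442; hedge Δ=-0.4083, bond B=108.8503.
  t=0,j=0: stock 164.0000 → up 193.5200 (V=29.8442), down 108.2400 (V=67.4945). Price 29.6145; hedge Δ=-0.4415, bond B=102.0190.
Root portfolio cost Δ·164+B reproduces V0=29.6145.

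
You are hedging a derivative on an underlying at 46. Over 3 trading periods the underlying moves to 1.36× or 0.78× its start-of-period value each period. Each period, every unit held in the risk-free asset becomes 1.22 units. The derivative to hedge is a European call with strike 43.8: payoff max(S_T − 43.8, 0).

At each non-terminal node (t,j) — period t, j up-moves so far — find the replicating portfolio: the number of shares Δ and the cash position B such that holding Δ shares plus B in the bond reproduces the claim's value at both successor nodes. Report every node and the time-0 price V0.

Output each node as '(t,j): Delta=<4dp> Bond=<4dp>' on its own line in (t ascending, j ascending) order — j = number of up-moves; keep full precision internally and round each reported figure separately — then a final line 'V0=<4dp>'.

(0,0): Delta=0.9233 Bond=-20.0017
(1,0): Delta=0.6742 Bond=-15.4661
(1,1): Delta=0.9687 Bond=-27.2454
(2,0): Delta=0.0000 Bond=0.0000
(2,1): Delta=0.7972 Bond=-24.8723
(2,2): Delta=1.0000 Bond=-35.9016
V0=22.4682

The replicating-portfolio and risk-neutral prices coincide; use p* = (1.22−0.78)/(1.36−0.78) = 0.7586 for the latter.
Terminal payoffs: V(3,0)=0.0000, V(3,1)=0.0000, V(3,2)=22.5636, V(3,3)=71.9110
  t=2,j=0: stock 27.9864 → up 38.0615 (V=0.0000), down 21.8294 (V=0.0000). Price 0.0000; hedge Δ=0.0000, bond B=0.0000.
  t=2,j=1: stock 48.7968 → up 66.3636 (V=22.5636), down 38.0615 (V=0.0000). Price 14.0305; hedge Δ=0.7972, bond B=-24.8723.
  t=2,j=2: stock 85.0816 → up 115.7110 (V=71.9110), down 66.3636 (V=22.5636). Price 49.1800; hedge Δ=1.0000, bond B=-35.9016.
  t=1,j=0: stock 35.8800 → up 48.7968 (V=14.0305), down 27.9864 (V=0.0000). Price 8.7245; hedge Δ=0.6742, bond B=-15.4661.
  t=1,j=1: stock 62.5600 → up 85.0816 (V=49.1800), down 48.7968 (V=14.0305). Price 33.3571; hedge Δ=0.9687, bond B=-27.2454.
  t=0,j=0: stock 46.0000 → up 62.5600 (V=33.3571), down 35.8800 (V=8.7245). Price 22.4682; hedge Δ=0.9233, bond B=-20.0017.
Root portfolio cost Δ·46+B reproduces V0=22.4682.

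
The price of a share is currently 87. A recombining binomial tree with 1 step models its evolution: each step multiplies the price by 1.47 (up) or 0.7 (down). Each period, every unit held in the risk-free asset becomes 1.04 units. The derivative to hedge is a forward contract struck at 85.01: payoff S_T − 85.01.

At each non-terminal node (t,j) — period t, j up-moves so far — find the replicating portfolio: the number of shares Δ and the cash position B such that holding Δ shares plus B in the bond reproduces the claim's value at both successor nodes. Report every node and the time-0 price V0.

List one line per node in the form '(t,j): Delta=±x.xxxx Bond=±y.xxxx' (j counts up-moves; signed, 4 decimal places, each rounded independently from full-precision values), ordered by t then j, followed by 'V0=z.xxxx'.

(0,0): Delta=1.0000 Bond=-81.7404
V0=5.2596

Since d<R<u, set p* = (R−d)/(u−d) = 0.4416; price each node as the discounted p*-expectation of its children.
Terminal values V(1,·): V(1,0)=-24.1100, V(1,1)=42.8800
(0,0): S=87.0000. Δ = (V_up−V_dn)/(S_up−S_dn) = (42.8800−-24.1100)/(127.8900−60.9000) = 1.0000. V = [p*·42.8800 + (1−p*)·-24.1100]/1.04 = 5.2596. B = V − Δ·S = -81.7404.
The time-0 hedge costs 5.2596, which is the no-arbitrage price.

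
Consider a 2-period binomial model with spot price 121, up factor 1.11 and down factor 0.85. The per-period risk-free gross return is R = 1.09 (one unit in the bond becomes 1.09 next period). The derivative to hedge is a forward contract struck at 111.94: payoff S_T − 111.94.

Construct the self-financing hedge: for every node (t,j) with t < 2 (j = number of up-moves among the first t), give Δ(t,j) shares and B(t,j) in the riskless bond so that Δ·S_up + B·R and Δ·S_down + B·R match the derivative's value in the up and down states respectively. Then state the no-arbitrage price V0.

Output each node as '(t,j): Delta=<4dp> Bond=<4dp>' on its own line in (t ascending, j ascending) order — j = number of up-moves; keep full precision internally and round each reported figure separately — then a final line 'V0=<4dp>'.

No-arbitrage ⇒ martingale measure with p* = (R−d)/(u−d) = 0.9231.
Terminal payoffs: V(2,0)=-24.5175, V(2,1)=2.2235, V(2,2)=37.1441
(1,0): S=102.8500. Δ = (V_up−V_dn)/(S_up−S_dn) = (2.2235−-24.5175)/(114.1635−87.4225) = 1.0000. V = [p*·2.2235 + (1−p*)·-24.5175]/1.09 = 0.1528. B = V − Δ·S = -102.6972.
(1,1): S=134.3100. Δ = (V_up−V_dn)/(S_up−S_dn) = (37.1441−2.2235)/(149.0841−114.1635) = 1.0000. V = [p*·37.1441 + (1−p*)·2.2235]/1.09 = 31.6128. B = V − Δ·S = -102.6972.
(0,0): S=121.0000. Δ = (V_up−V_dn)/(S_up−S_dn) = (31.6128−0.1528)/(134.3100−102.8500) = 1.0000. V = [p*·31.6128 + (1−p*)·0.1528]/1.09 = 26.7823. B = V − Δ·S = -94.2177.
Check: Δ(0,0)·S0 + B(0,0) = 26.7823 = V0.

(0,0): Delta=1.0000 Bond=-94.2177
(1,0): Delta=1.0000 Bond=-102.6972
(1,1): Delta=1.0000 Bond=-102.6972
V0=26.7823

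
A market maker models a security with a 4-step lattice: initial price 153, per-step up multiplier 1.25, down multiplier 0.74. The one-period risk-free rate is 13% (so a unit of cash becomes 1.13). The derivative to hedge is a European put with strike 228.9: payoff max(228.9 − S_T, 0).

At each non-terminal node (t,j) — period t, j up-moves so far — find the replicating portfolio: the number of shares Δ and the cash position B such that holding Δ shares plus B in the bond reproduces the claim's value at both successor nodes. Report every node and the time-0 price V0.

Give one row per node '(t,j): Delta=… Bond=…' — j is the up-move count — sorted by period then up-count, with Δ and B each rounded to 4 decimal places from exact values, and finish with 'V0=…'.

(0,0): Delta=-0.4255 Bond=82.8308
(1,0): Delta=-1.0000 Bond=158.6392
(1,1): Delta=-0.3209 Bond=73.5863
(2,0): Delta=-1.0000 Bond=179.2623
(2,1): Delta=-1.0000 Bond=179.2623
(2,2): Delta=-0.1972 Bond=53.5803
(3,0): Delta=-1.0000 Bond=202.5664
(3,1): Delta=-1.0000 Bond=202.5664
(3,2): Delta=-1.0000 Bond=202.5664
(3,3): Delta=-0.0510 Bond=16.8471
V0=17.7232

No-arbitrage ⇒ martingale measure with p* = (R−d)/(u−d) = 0.7647.
Terminal payoffs: V(4,0)=183.0205, V(4,1)=151.4009, V(4,2)=97.9894, V(4,3)=7.7672, V(4,4)=0.0000
  t=3,j=0: stock 61.9993 → up 77.4991 (V=151.4009), down 45.8795 (V=183.0205). Price 140.5671; hedge Δ=-1.0000, bond B=202.5664.
  t=3,j=1: stock 104.7285 → up 130.9106 (V=97.9894), down 77.4991 (V=151.4009). Price 97.8379; hedge Δ=-1.0000, bond B=202.5664.
  t=3,j=2: stock 176.9062 → up 221.1328 (V=7.7672), down 130.9106 (V=97.9894). Price 25.6601; hedge Δ=-1.0000, bond B=202.5664.
  t=3,j=3: stock 298.8281 → up 373.5352 (V=0.0000), down 221.1328 (V=7.7672). Price 1.6173; hedge Δ=-0.0510, bond B=16.8471.
  t=2,j=0: stock 83.7828 → up 104.7285 (V=97.8379), down 61.9993 (V=140.5671). Price 95.4795; hedge Δ=-1.0000, bond B=179.2623.
  t=2,j=1: stock 141.5250 → up 176.9062 (V=25.6601), down 104.7285 (V=97.8379). Price 37.7373; hedge Δ=-1.0000, bond B=179.2623.
  t=2,j=2: stock 239.0625 → up 298.8281 (V=1.6173), down 176.9062 (V=25.6601). Price 6.4376; hedge Δ=-0.1972, bond B=53.5803.
  t=1,j=0: stock 113.2200 → up 141.5250 (V=37.7373), down 83.7828 (V=95.4795). Price 45.4192; hedge Δ=-1.0000, bond B=158.6392.
  t=1,j=1: stock 191.2500 → up 239.0625 (V=6.4376), down 141.5250 (V=37.7373). Price 12.2143; hedge Δ=-0.3209, bond B=73.5863.
  t=0,j=0: stock 153.0000 → up 191.2500 (V=12.2143), down 113.2200 (V=45.4192). Price 17.7232; hedge Δ=-0.4255, bond B=82.8308.
Self-financing check: at every node Δ·S+B equals the discounted successor values.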